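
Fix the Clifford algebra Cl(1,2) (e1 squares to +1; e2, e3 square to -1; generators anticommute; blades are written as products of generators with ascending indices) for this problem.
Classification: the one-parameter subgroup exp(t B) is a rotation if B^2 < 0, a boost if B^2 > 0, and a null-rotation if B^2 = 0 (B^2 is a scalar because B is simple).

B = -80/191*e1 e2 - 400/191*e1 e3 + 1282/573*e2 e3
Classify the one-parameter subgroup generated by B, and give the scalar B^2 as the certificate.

B^2 term by term: the squares give (-80/191)^2*(e1 e2)^2 + (-400/191)^2*(e1 e3)^2 + (1282/573)^2*(e2 e3)^2 = 6400/36481*(+1) + 160000/36481*(+1) + 1643524/328329*(-1) = -4/9 (each basis 2-blade squares to minus the product of its generators' squares); cross terms between blades sharing an index anticommute and cancel. So B^2 = -4/9.
Answer: rotation, certificate B^2 = -4/9. The class reads off the invariant scalar -4/9 directly.


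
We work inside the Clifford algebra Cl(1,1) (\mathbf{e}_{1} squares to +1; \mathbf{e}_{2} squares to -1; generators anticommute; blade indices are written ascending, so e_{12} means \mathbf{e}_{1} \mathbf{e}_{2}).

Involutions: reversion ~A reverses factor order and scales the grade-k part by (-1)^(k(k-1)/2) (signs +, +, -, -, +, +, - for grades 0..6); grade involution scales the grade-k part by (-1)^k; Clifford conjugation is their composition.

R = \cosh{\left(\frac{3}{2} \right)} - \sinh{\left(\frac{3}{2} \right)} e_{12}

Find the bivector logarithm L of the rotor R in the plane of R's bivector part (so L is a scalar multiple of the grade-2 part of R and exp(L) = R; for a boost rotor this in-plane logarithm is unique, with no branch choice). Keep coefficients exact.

The scalar part of R is \cosh{\left(\frac{3}{2} \right)}, giving the rapidity magnitude (cosh is even); the bivector part supplies orientation, its quotient by sinh of the rapidity is the plane, and L = rapidity * plane — unique in that plane, since flipping both signs leaves L unchanged.
Concretely: cosh(rapidity) = \cosh{\left(\frac{3}{2} \right)} gives rapidity = ±\frac{3}{2}, and since rapidity/sinh(rapidity) is even the sign is immaterial: L = (rapidity/sinh(rapidity)) * <R>_2 = (\frac{3}{2 \sinh{\left(\frac{3}{2} \right)}}) * <R>_2.
Answer: - \frac{3}{2} e_{12}


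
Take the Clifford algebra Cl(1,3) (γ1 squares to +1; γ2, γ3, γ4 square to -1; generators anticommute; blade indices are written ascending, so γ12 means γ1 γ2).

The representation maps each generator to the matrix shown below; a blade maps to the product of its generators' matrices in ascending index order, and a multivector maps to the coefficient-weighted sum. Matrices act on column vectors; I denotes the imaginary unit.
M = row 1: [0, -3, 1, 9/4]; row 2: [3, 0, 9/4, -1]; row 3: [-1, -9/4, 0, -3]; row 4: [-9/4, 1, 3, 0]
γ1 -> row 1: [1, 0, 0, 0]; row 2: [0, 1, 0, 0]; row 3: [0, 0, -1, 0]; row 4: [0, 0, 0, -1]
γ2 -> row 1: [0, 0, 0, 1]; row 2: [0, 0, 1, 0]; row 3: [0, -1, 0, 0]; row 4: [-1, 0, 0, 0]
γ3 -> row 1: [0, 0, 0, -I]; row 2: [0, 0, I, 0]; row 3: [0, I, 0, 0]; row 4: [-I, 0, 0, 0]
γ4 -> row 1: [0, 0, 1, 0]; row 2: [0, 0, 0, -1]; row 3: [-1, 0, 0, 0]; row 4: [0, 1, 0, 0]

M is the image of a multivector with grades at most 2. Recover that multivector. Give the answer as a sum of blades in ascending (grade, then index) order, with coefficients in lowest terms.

Method: the blade images are trace-orthogonal — tr(rho(e_A) rho(e_B)^-1) = 4 if A = B and 0 otherwise — and rho(e_A)^-1 = (e_A)^2 * rho(e_A) with (e_A)^2 = +1 or -1, so the coefficient of e_A in the preimage is (e_A)^2 * tr(M rho(e_A))/4.
Nonzero projections over blades of grade <= 2: γ2: (γ2)^2 = -1, tr(M rho(γ2)) = -9, coefficient 9/4; γ4: (γ4)^2 = -1, tr(M rho(γ4)) = -4, coefficient 1; γ24: (γ24)^2 = -1, tr(M rho(γ24)) = 12, coefficient -3. Every other blade of grade <= 2 projects to 0.
Answer: 9/4*γ2 + γ4 - 3*γ24


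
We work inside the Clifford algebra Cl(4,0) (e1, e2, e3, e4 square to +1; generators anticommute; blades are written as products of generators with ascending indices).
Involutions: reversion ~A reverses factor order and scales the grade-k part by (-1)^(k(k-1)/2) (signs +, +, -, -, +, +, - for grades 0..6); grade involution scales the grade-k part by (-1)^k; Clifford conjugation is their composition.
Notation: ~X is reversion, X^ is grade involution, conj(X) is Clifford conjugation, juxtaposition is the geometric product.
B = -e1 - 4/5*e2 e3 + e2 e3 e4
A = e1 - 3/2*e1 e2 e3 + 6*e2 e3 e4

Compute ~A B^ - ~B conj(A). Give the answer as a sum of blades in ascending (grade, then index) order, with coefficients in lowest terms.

first term: -5 + 6/5*e1 - 24/5*e4 + 3/2*e1 e4 + 3/2*e2 e3 - 4/5*e1 e2 e3 + 5*e1 e2 e3 e4
second term: 7 + 6/5*e1 - 24/5*e4 + 3/2*e1 e4 + 3/2*e2 e3 - 4/5*e1 e2 e3 - 7*e1 e2 e3 e4
Answer: -12 + 12*e1 e2 e3 e4


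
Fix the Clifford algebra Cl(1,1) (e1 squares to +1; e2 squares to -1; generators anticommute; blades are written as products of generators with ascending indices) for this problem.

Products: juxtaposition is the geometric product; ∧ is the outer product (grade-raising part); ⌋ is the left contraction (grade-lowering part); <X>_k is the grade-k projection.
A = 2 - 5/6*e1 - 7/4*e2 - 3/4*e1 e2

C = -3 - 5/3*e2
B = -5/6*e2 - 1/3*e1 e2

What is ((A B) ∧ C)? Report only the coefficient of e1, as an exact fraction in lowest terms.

step 1: -29/24 - 1/24*e1 - 25/18*e2 + 1/36*e1 e2
step 2: 29/8 + 1/8*e1 + 445/72*e2 - 1/72*e1 e2
Answer: 1/8


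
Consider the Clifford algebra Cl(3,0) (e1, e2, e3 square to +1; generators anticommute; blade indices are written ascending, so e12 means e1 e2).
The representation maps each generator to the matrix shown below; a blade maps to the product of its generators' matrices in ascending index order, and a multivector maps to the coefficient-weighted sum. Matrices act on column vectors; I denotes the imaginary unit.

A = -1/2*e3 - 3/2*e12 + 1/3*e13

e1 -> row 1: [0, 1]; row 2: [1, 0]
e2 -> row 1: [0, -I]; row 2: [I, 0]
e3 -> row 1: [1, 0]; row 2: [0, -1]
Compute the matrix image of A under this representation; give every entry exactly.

Bivector images (products of the table entries): rho(e12) = rho(e1)rho(e2) = row 1: [I, 0]; row 2: [0, -I]; rho(e13) = rho(e1)rho(e3) = row 1: [0, -1]; row 2: [1, 0].
M = (-1/2)*rho(e3) + (-3/2)*rho(e12) + (1/3)*rho(e13), summed entrywise:
Answer: row 1: [-1/2 - 3*I/2, -1/3]; row 2: [1/3, 1/2 + 3*I/2]


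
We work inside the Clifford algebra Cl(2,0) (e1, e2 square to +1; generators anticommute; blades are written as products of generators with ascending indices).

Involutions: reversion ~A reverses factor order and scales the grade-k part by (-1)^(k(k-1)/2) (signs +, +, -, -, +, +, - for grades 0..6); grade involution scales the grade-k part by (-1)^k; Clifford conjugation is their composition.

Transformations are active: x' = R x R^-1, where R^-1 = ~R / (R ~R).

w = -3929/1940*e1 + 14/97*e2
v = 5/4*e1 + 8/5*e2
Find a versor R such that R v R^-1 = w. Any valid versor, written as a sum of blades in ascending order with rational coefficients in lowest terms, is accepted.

Here q(v) = q(w) = 1649/400; the classical choice R = v + w = -376/485*e1 + 846/485*e2 then realises v -> w under the sandwich.
Answer: -376/485*e1 + 846/485*e2


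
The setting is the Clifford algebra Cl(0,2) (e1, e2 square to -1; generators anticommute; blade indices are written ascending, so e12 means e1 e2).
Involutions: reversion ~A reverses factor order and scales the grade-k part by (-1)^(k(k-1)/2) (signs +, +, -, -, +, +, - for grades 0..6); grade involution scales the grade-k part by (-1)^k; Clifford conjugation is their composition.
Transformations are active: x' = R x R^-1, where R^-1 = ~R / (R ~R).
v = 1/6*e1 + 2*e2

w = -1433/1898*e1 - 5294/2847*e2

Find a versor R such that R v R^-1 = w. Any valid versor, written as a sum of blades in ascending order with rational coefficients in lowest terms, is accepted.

R = v + w = -1675/2847*e1 + 400/2847*e2 works: the equal norms (-145/36) guarantee its sandwich swaps v into w.
Answer: -1675/2847*e1 + 400/2847*e2


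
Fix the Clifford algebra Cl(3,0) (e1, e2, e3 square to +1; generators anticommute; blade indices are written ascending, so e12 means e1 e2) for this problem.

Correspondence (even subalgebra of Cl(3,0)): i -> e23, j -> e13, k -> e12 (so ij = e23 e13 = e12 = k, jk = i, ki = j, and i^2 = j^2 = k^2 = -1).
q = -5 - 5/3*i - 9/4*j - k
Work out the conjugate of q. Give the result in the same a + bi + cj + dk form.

In blades: q = -5 - e12 - 9/4*e13 - 5/3*e23.
Quaternion conjugation is reversion on the even subalgebra: the scalar is fixed and every grade-2 blade flips sign, giving -5 + e12 + 9/4*e13 + 5/3*e23; translating back:
Answer: -5 + 5/3*i + 9/4*j + k


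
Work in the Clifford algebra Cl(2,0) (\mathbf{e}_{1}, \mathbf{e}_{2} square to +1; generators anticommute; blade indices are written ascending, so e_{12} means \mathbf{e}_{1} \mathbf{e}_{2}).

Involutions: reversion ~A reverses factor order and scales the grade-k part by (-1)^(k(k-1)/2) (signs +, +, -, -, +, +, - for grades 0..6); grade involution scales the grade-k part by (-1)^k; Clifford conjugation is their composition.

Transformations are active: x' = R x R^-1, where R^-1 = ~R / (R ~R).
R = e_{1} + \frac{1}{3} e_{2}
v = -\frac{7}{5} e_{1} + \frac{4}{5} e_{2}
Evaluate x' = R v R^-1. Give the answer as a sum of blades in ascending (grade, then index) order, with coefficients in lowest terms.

~R = e_{1} + \frac{1}{3} e_{2}, and R ~R = \frac{10}{9}, so R^-1 = ~R / (\frac{10}{9}).
R v = -\frac{17}{15} + \frac{19}{15} e_{12}
Answer: -\frac{16}{25} e_{1} - \frac{37}{25} e_{2}


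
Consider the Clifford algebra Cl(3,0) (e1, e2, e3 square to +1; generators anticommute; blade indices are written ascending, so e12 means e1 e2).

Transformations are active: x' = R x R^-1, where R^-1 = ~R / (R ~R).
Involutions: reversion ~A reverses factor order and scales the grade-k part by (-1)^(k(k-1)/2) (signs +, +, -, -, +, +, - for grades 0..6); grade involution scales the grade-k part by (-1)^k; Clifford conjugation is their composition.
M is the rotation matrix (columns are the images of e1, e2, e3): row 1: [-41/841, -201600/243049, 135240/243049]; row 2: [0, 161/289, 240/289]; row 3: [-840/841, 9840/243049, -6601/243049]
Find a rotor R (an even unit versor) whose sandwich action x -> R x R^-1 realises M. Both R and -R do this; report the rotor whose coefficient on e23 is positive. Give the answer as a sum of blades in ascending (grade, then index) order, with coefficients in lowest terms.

Method: write R = a + b12*e12 + b13*e13 + b23*e23 with a^2 + b12^2 + b13^2 + b23^2 = 1 (so R^-1 = ~R). Expanding the columns R e_j ~R gives tr M = 4a^2 - 1 and, from the antisymmetric part, M21 - M12 = -4a*b12, M13 - M31 = 4a*b13, M32 - M23 = -4a*b23.
Here tr M = 116951/243049, so a^2 = (1 + tr M)/4 = 90000/243049 and a = ±300/493. Taking a = 300/493: M21 - M12 = 201600/243049, M13 - M31 = 378000/243049, M32 - M23 = -192000/243049, giving b12 = -168/493, b13 = 315/493, b23 = 160/493, i.e. R = 300/493 - 168/493*e12 + 315/493*e13 + 160/493*e23.
Its e23 coefficient is already positive.
Answer: 300/493 - 168/493*e12 + 315/493*e13 + 160/493*e23. Why the constraint matters: R and -R act identically through the sandwich — M has trace 116951/243049 either way — so only the sign condition on e23 picks one of the two preimages.


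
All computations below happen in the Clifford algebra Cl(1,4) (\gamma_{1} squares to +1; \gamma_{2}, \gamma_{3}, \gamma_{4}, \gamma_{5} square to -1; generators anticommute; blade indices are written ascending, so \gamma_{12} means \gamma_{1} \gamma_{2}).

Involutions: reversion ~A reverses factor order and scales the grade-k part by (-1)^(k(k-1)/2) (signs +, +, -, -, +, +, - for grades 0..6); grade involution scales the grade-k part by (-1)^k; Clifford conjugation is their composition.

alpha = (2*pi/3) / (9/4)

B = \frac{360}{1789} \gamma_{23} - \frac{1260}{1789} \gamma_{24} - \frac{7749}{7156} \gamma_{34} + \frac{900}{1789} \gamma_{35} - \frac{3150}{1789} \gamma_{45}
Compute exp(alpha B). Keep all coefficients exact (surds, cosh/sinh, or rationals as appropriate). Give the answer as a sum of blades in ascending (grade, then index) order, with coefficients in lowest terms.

B^2 term by term: the squares give (\frac{360}{1789})^2*(\gamma_{23})^2 + (-\frac{1260}{1789})^2*(\gamma_{24})^2 + (-\frac{7749}{7156})^2*(\gamma_{34})^2 + (\frac{900}{1789})^2*(\gamma_{35})^2 + (-\frac{3150}{1789})^2*(\gamma_{45})^2 = \frac{129600}{3200521}*(-1) + \frac{1587600}{3200521}*(-1) + \frac{60047001}{51208336}*(-1) + \frac{810000}{3200521}*(-1) + \frac{9922500}{3200521}*(-1) = -\frac{81}{16} (each basis 2-blade squares to minus the product of its generators' squares); cross terms between blades sharing an index anticommute and cancel; the commuting (index-disjoint) pairs give grade-4 terms 2*c*c'*(blade product), which cancel blade by blade — \gamma_{2345}: -\frac{2268000}{3200521} + \frac{2268000}{3200521} = 0 — confirming B is simple. So B^2 = -\frac{81}{16}.
B^2 = -\frac{81}{16} — since the square is negative, the closed form is circular: l = \frac{9}{4}, alpha*l = \frac{2 \pi}{3}, so exp(alpha B) = cos(\frac{2 \pi}{3}) + (sin(\frac{2 \pi}{3})/(\frac{9}{4}))*B = - \frac{1}{2} + (\frac{2 \sqrt{3}}{9})*B.
Answer: - \frac{1}{2} + \frac{80 \sqrt{3}}{1789} \gamma_{23} - \frac{280 \sqrt{3}}{1789} \gamma_{24} - \frac{861 \sqrt{3}}{3578} \gamma_{34} + \frac{200 \sqrt{3}}{1789} \gamma_{35} - \frac{700 \sqrt{3}}{1789} \gamma_{45}


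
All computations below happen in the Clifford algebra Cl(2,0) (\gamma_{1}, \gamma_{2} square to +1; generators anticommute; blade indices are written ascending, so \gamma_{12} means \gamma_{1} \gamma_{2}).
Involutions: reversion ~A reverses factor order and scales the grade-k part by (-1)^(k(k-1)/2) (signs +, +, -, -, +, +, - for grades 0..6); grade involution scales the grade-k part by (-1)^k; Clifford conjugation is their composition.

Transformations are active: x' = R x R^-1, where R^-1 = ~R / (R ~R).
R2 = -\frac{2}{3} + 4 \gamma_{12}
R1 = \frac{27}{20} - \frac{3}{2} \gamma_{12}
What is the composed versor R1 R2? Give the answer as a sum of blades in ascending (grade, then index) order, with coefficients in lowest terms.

Distribute over the terms of R1 (each basis-blade product reordered to ascending indices, repeated generators contracted through their squares):
(\frac{27}{20}) R2 = -\frac{9}{10} + \frac{27}{5} \gamma_{12}
(-\frac{3}{2} \gamma_{12}) R2 = 6 + \gamma_{12}
Summing the partial products and collecting blades:
Answer: \frac{51}{10} + \frac{32}{5} \gamma_{12}


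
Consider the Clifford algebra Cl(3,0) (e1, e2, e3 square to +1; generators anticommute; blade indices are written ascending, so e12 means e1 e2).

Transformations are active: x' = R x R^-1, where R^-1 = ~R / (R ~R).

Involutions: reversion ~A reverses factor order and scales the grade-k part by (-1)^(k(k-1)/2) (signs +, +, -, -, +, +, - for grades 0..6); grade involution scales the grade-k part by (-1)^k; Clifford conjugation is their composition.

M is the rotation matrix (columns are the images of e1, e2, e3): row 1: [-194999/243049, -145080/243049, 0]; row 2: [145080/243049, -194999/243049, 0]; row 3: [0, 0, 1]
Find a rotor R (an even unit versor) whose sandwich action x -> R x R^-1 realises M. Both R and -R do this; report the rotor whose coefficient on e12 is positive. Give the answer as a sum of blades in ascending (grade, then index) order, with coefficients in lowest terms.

Method: write R = a + b12*e12 + b13*e13 + b23*e23 with a^2 + b12^2 + b13^2 + b23^2 = 1 (so R^-1 = ~R). Expanding the columns R e_j ~R gives tr M = 4a^2 - 1 and, from the antisymmetric part, M21 - M12 = -4a*b12, M13 - M31 = 4a*b13, M32 - M23 = -4a*b23.
Here tr M = -146949/243049, so a^2 = (1 + tr M)/4 = 24025/243049 and a = ±155/493. Taking a = 155/493: M21 - M12 = 290160/243049, M13 - M31 = 0, M32 - M23 = 0, giving b12 = -468/493, b13 = 0, b23 = 0, i.e. R = 155/493 - 468/493*e12.
Its e12 coefficient is negative, so report the other preimage -R.
Answer: -155/493 + 468/493*e12. Recall the cover is two-to-one: with M of trace -146949/243049, both preimages act alike, and the stated e12 sign chooses the sheet.


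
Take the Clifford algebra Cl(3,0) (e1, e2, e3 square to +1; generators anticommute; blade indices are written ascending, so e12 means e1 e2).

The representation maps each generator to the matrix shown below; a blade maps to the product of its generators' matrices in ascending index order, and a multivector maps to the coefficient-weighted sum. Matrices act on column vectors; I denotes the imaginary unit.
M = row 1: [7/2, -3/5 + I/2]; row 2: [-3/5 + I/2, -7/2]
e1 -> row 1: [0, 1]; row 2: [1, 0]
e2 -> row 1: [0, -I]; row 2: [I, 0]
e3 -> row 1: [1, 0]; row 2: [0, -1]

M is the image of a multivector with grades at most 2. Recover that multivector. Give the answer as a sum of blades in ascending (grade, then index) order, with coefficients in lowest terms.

Method: 1, rho(e1), rho(e2), rho(e3) form a trace-orthogonal basis of the 2x2 complex matrices (tr(X Y) = 2 if X = Y, else 0), so M = m0*1 + m1*rho(e1) + m2*rho(e2) + m3*rho(e3) with m0 = tr(M)/2 = 0, m1 = tr(M rho(e1))/2 = -3/5 + I/2, m2 = tr(M rho(e2))/2 = 0, m3 = tr(M rho(e3))/2 = 7/2.
Multiplying table entries, the bivector images are rho(e12) = I*rho(e3), rho(e13) = -I*rho(e2), rho(e23) = I*rho(e1); with real blade coefficients the real parts of m0..m3 are the coefficients of 1, e1, e2, e3 and the imaginary parts give the bivectors (e23: Im m1, e13: -Im m2, e12: Im m3).
Answer: -3/5*e1 + 7/2*e3 + 1/2*e23


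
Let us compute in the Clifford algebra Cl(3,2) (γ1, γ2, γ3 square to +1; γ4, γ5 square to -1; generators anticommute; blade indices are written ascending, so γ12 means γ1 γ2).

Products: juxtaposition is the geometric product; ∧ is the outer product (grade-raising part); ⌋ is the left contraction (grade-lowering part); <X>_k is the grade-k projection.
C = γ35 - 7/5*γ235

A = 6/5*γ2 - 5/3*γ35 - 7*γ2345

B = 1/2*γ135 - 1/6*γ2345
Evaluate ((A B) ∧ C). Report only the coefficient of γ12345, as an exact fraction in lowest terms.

step 1: 7/6 - 5/6*γ1 - 5/18*γ24 + 7/2*γ124 - 1/5*γ345 - 3/5*γ1235
step 2: 7/6*γ35 - 5/6*γ135 - 49/30*γ235 + 7/6*γ1235 + 5/18*γ2345 - 7/2*γ12345
Answer: -7/2


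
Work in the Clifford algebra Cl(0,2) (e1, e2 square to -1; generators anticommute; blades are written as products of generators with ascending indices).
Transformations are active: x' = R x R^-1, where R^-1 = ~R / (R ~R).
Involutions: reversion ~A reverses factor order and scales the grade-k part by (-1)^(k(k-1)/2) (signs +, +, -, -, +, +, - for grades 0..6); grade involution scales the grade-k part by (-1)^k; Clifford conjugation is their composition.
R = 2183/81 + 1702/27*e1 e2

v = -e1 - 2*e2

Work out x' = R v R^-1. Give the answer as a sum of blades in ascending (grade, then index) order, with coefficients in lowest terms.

~R = 2183/81 - 1702/27*e1 e2, and R ~R = 30836725/6561, so R^-1 = ~R / (30836725/6561).
R v = 8029/81*e1 - 9472/81*e2
Answer: 48131/22525*e1 + 14842/22525*e2


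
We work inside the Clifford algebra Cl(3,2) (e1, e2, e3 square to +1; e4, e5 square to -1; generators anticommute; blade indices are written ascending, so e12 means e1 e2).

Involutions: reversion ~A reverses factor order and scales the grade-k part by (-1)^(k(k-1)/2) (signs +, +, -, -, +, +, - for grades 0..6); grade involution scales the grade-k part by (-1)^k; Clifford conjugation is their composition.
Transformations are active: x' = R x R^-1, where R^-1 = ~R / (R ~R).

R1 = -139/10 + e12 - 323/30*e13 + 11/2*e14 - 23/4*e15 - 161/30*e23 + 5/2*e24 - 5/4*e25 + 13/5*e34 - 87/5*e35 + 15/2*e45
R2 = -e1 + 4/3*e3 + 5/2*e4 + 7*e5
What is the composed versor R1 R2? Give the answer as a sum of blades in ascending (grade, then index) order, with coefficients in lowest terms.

Distribute over the terms of R2 (each basis-blade product reordered to ascending indices, repeated generators contracted through their squares):
R1 (-e1) = 139/10*e1 + e2 - 323/30*e3 + 11/2*e4 - 23/4*e5 + 161/30*e123 - 5/2*e124 + 5/4*e125 - 13/5*e134 + 87/5*e135 - 15/2*e145
R1 (4/3*e3) = -646/45*e1 - 322/45*e2 - 278/15*e3 - 52/15*e4 + 116/5*e5 + 4/3*e123 - 22/3*e134 + 23/3*e135 - 10/3*e234 + 5/3*e235 + 10*e345
R1 (5/2*e4) = -55/4*e1 - 25/4*e2 - 13/2*e3 - 139/4*e4 + 75/4*e5 + 5/2*e124 - 323/12*e134 + 115/8*e145 - 161/12*e234 + 25/8*e245 + 87/2*e345
R1 (7*e5) = 161/4*e1 + 35/4*e2 + 609/5*e3 - 105/2*e4 - 973/10*e5 + 7*e125 - 2261/30*e135 + 77/2*e145 - 1127/30*e235 + 35/2*e245 + 91/5*e345
Summing the partial products and collecting blades:
Answer: 1172/45*e1 - 329/90*e2 + 86*e3 - 5113/60*e4 - 611/10*e5 + 67/10*e123 + 33/4*e125 - 737/20*e134 - 503/10*e135 + 363/8*e145 - 67/4*e234 - 359/10*e235 + 165/8*e245 + 717/10*e345


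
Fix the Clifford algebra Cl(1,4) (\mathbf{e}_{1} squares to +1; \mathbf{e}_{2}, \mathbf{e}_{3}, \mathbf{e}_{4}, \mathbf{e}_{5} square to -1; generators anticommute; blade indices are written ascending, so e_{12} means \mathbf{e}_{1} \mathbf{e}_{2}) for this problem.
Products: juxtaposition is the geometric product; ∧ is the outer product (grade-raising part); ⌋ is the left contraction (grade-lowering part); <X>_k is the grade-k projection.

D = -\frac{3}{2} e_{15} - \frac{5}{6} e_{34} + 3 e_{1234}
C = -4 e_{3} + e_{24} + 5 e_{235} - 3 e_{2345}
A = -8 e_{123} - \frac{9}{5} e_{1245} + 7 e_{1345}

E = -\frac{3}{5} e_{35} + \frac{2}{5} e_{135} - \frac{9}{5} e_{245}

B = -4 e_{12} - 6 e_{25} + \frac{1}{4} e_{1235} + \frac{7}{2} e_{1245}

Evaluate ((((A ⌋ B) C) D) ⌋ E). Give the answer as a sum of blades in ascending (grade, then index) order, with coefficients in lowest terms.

step 1: \frac{63}{10} + 2 e_{5}
step 2: -\frac{126}{5} e_{3} - 10 e_{23} + \frac{63}{10} e_{24} + 8 e_{35} - 6 e_{234} + \frac{63}{2} e_{235} + 2 e_{245} - \frac{189}{10} e_{2345}
step 3: 18 e_{1} - 5 e_{2} - 21 e_{4} + \frac{309}{10} e_{13} + 30 e_{14} + \frac{567}{10} e_{15} - \frac{21}{4} e_{23} - \frac{25}{3} e_{24} - \frac{63}{4} e_{25} + \frac{20}{3} e_{45} - \frac{189}{4} e_{123} + \frac{363}{5} e_{124} - \frac{159}{5} e_{135} - \frac{189}{2} e_{145} - \frac{5}{3} e_{235} + \frac{105}{4} e_{245} - \frac{567}{20} e_{1234} + 15 e_{1235} - \frac{669}{20} e_{1245} - 9 e_{12345}
step 4: -\frac{3453}{100} + 12 e_{2} - \frac{567}{25} e_{3} + \frac{567}{20} e_{4} - \frac{66}{25} e_{5} + \frac{189}{5} e_{25} + \frac{36}{5} e_{35} - 9 e_{45}
Answer: -\frac{3453}{100} + 12 e_{2} - \frac{567}{25} e_{3} + \frac{567}{20} e_{4} - \frac{66}{25} e_{5} + \frac{189}{5} e_{25} + \frac{36}{5} e_{35} - 9 e_{45}


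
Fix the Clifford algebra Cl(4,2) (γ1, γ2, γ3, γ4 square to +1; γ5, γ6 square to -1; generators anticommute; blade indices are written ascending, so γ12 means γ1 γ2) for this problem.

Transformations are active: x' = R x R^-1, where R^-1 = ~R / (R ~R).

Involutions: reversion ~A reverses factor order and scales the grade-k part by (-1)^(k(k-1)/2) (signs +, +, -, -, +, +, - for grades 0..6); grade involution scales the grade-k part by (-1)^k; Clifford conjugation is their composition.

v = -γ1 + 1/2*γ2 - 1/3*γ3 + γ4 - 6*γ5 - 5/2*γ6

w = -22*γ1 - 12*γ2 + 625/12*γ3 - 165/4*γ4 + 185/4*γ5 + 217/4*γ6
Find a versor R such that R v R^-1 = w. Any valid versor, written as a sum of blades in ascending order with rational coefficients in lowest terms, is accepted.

Key observation: q(v) = q(w) = -359/9 (sandwiches preserve the norm), so R = v + w = -23*γ1 - 23/2*γ2 + 207/4*γ3 - 161/4*γ4 + 161/4*γ5 + 207/4*γ6 works whenever it is invertible — the component of v along it is kept and (v - w)/2 reverses, sending v to w.
Answer: -23*γ1 - 23/2*γ2 + 207/4*γ3 - 161/4*γ4 + 161/4*γ5 + 207/4*γ6


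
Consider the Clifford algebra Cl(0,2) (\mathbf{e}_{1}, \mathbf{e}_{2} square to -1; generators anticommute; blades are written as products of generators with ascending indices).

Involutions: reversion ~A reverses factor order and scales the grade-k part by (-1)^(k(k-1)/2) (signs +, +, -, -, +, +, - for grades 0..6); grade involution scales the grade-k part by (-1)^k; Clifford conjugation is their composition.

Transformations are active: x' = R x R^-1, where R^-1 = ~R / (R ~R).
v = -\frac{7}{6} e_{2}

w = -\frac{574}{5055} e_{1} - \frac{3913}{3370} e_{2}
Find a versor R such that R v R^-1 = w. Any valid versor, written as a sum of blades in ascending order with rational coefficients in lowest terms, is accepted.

Why this works: both vectors square to -\frac{49}{36}, so q(v) = q(w) and R = v + w = -\frac{574}{5055} e_{1} - \frac{11767}{5055} e_{2} carries v to w — its own direction survives, the complement (v - w)/2 flips.
Answer: -\frac{574}{5055} e_{1} - \frac{11767}{5055} e_{2}


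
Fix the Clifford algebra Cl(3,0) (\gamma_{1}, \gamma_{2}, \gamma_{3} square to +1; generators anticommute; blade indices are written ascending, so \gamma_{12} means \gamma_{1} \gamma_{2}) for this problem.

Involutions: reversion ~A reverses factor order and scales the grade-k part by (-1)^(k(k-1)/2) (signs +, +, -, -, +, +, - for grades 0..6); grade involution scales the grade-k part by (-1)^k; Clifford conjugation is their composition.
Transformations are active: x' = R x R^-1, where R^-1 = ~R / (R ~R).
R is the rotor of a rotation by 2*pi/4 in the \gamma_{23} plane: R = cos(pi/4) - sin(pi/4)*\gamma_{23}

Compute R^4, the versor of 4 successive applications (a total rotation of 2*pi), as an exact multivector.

Because a rotor carries half the rotation angle, composing 4 copies of this \gamma_{23}-plane rotor multiplies the phase: 4*(pi/4) = \pi, hence R^4 = cos(\pi) - sin(\pi)*\gamma_{23}.
cos(\pi) = -1 and sin(\pi) = 0, so R^4 = -1. The total rotation 2*pi is 1 full turn, so every vector returns to itself, yet the rotor is -1, on the OTHER sheet of the double cover (an odd number of 2*pi turns).
Answer: -1


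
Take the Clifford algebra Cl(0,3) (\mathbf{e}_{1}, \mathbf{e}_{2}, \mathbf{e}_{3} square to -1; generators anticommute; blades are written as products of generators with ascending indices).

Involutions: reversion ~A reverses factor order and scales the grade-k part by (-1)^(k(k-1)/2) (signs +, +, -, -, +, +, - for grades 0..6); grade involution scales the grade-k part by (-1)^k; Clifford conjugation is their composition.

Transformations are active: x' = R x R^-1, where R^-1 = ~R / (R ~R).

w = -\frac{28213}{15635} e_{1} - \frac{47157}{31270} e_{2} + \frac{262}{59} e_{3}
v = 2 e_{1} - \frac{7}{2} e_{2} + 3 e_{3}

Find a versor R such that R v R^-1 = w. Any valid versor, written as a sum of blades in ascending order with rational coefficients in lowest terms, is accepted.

Equal squares first: v^2 = w^2 = -\frac{101}{4}. Then v + w = \frac{3057}{15635} e_{1} - \frac{78301}{15635} e_{2} + \frac{439}{59} e_{3} is a versor taking v to w, provided it is invertible.
Answer: \frac{3057}{15635} e_{1} - \frac{78301}{15635} e_{2} + \frac{439}{59} e_{3}


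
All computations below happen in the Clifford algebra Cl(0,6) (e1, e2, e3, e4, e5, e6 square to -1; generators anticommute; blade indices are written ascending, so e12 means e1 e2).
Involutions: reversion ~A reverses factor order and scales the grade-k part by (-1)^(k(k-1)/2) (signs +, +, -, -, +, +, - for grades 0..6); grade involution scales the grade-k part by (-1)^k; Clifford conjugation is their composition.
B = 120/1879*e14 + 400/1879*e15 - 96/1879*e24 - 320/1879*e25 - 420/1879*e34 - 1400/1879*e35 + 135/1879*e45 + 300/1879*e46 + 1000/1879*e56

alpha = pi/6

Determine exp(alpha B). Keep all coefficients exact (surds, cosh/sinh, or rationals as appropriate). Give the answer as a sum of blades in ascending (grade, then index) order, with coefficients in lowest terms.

B^2 term by term: the squares give (120/1879)^2*(e14)^2 + (400/1879)^2*(e15)^2 + (-96/1879)^2*(e24)^2 + (-320/1879)^2*(e25)^2 + (-420/1879)^2*(e34)^2 + (-1400/1879)^2*(e35)^2 + (135/1879)^2*(e45)^2 + (300/1879)^2*(e46)^2 + (1000/1879)^2*(e56)^2 = 14400/3530641*(-1) + 160000/3530641*(-1) + 9216/3530641*(-1) + 102400/3530641*(-1) + 176400/3530641*(-1) + 1960000/3530641*(-1) + 18225/3530641*(-1) + 90000/3530641*(-1) + 1000000/3530641*(-1) = -1 (each basis 2-blade squares to minus the product of its generators' squares); cross terms between blades sharing an index anticommute and cancel; the commuting (index-disjoint) pairs give grade-4 terms 2*c*c'*(blade product), which cancel blade by blade — e1245: 76800/3530641 - 76800/3530641 = 0; e1345: 336000/3530641 - 336000/3530641 = 0; e1456: 240000/3530641 - 240000/3530641 = 0; e2345: -268800/3530641 + 268800/3530641 = 0; e2456: -192000/3530641 + 192000/3530641 = 0; e3456: -840000/3530641 + 840000/3530641 = 0 — confirming B is simple. So B^2 = -1.
B^2 = -1 — a negative square means the series sums to a rotation: l = 1, alpha*l = pi/6, so exp(alpha B) = cos(pi/6) + (sin(pi/6)/1)*B = sqrt(3)/2 + (1/2)*B.
Answer: sqrt(3)/2 + 60/1879*e14 + 200/1879*e15 - 48/1879*e24 - 160/1879*e25 - 210/1879*e34 - 700/1879*e35 + 135/3758*e45 + 150/1879*e46 + 500/1879*e56


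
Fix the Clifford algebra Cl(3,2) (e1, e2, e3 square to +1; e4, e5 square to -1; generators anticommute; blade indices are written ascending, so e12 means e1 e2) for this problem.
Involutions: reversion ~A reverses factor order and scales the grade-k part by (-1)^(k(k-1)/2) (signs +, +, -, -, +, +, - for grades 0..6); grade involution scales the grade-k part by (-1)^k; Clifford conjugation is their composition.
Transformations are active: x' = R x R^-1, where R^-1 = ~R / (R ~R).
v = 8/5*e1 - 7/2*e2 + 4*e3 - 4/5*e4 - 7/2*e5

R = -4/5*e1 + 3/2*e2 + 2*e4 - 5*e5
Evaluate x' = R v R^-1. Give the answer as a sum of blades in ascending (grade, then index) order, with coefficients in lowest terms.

~R = -4/5*e1 + 3/2*e2 + 2*e4 - 5*e5, and R ~R = -2611/100, so R^-1 = ~R / (-2611/100).
R v = -2243/100 + 2/5*e12 - 16/5*e13 - 64/25*e14 + 54/5*e15 + 6*e23 + 29/5*e24 - 91/4*e25 - 8*e34 + 20*e35 - 11*e45
Answer: -38832/13055*e1 + 31735/5222*e2 - 4*e3 + 55304/13055*e4 - 26583/5222*e5


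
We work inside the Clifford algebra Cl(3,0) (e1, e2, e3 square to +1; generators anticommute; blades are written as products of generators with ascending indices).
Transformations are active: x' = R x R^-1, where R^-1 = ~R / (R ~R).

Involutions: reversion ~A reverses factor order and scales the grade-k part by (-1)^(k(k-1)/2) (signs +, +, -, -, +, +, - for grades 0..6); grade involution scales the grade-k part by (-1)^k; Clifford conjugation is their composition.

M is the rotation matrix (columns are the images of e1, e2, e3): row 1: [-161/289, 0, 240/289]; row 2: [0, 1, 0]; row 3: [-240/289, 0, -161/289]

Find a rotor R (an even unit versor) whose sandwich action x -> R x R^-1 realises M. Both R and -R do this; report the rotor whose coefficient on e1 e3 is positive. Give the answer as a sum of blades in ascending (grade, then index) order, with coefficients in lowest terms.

Method: write R = a + b12*e1 e2 + b13*e1 e3 + b23*e2 e3 with a^2 + b12^2 + b13^2 + b23^2 = 1 (so R^-1 = ~R). Expanding the columns R e_j ~R gives tr M = 4a^2 - 1 and, from the antisymmetric part, M21 - M12 = -4a*b12, M13 - M31 = 4a*b13, M32 - M23 = -4a*b23.
Here tr M = -33/289, so a^2 = (1 + tr M)/4 = 64/289 and a = ±8/17. Taking a = 8/17: M21 - M12 = 0, M13 - M31 = 480/289, M32 - M23 = 0, giving b12 = 0, b13 = 15/17, b23 = 0, i.e. R = 8/17 + 15/17*e1 e3.
Its e1 e3 coefficient is already positive.
Answer: 8/17 + 15/17*e1 e3. Recall the cover is two-to-one: with M of trace -33/289, both preimages act alike, and the stated e1 e3 sign chooses the sheet.


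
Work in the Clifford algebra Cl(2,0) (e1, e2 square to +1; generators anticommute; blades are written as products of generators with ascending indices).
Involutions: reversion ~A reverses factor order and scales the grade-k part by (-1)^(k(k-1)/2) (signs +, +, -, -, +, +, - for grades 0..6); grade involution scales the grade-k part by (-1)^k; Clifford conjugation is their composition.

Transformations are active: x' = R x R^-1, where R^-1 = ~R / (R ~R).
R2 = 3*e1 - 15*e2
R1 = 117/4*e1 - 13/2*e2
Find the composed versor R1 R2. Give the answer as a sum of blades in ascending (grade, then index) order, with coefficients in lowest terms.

Distribute over the terms of R1 (each basis-blade product reordered to ascending indices, repeated generators contracted through their squares):
(117/4*e1) R2 = 351/4 - 1755/4*e1 e2
(-13/2*e2) R2 = 195/2 + 39/2*e1 e2
Summing the partial products and collecting blades:
Answer: 741/4 - 1677/4*e1 e2


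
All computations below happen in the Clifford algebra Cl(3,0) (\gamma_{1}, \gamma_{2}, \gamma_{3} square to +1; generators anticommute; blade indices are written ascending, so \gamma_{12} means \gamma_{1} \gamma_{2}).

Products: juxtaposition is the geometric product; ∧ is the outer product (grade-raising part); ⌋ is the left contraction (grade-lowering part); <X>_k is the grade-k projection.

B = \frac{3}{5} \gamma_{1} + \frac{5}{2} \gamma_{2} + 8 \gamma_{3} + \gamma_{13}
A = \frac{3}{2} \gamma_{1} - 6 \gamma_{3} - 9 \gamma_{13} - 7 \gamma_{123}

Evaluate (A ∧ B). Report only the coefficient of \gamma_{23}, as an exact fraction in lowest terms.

step 1: \frac{15}{4} \gamma_{12} + \frac{78}{5} \gamma_{13} + 15 \gamma_{23} + \frac{45}{2} \gamma_{123}
Answer: 15


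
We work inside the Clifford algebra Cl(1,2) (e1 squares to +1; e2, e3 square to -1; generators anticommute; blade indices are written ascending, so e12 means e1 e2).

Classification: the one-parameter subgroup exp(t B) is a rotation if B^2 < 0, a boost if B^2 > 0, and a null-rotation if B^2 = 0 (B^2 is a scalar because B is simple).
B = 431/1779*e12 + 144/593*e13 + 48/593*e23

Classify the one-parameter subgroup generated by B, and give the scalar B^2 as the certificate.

B^2 term by term: the squares give (431/1779)^2*(e12)^2 + (144/593)^2*(e13)^2 + (48/593)^2*(e23)^2 = 185761/3164841*(+1) + 20736/351649*(+1) + 2304/351649*(-1) = 1/9 (each basis 2-blade squares to minus the product of its generators' squares); cross terms between blades sharing an index anticommute and cancel. So B^2 = 1/9.
Answer: boost, certificate B^2 = 1/9. Check the certificate: B^2 = 1/9, and that sign is decisive whatever form B takes.


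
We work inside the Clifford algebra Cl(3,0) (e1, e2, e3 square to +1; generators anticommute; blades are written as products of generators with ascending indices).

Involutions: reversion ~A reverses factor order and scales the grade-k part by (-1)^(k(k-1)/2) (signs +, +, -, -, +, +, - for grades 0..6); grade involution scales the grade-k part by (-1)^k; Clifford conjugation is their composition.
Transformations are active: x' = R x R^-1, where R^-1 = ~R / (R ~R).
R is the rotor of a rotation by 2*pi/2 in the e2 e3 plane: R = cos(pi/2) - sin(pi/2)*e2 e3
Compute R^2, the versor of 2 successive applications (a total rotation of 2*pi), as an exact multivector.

Half-angle bookkeeping: 2 applications in e2 e3 add up to rotor phase 2*pi/2 = pi, so R^2 = cos(pi) - sin(pi)*e2 e3.
cos(pi) = -1 and sin(pi) = 0, so R^2 = -1. The total rotation 2*pi is 1 full turn, so every vector returns to itself, yet the rotor is -1, on the OTHER sheet of the double cover (an odd number of 2*pi turns).
Answer: -1


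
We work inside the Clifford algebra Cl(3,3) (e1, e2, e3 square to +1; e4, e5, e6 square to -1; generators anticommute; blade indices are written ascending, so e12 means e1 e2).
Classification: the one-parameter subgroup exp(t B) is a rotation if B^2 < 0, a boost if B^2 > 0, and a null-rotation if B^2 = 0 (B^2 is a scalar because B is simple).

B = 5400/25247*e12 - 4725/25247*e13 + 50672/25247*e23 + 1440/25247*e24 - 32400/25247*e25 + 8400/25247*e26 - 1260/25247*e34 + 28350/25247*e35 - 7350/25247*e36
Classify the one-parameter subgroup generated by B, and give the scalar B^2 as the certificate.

B^2 term by term: the squares give (5400/25247)^2*(e12)^2 + (-4725/25247)^2*(e13)^2 + (50672/25247)^2*(e23)^2 + (1440/25247)^2*(e24)^2 + (-32400/25247)^2*(e25)^2 + (8400/25247)^2*(e26)^2 + (-1260/25247)^2*(e34)^2 + (28350/25247)^2*(e35)^2 + (-7350/25247)^2*(e36)^2 = 29160000/637411009*(-1) + 22325625/637411009*(-1) + 2567651584/637411009*(-1) + 2073600/637411009*(+1) + 1049760000/637411009*(+1) + 70560000/637411009*(+1) + 1587600/637411009*(+1) + 803722500/637411009*(+1) + 54022500/637411009*(+1) = -1 (each basis 2-blade squares to minus the product of its generators' squares); cross terms between blades sharing an index anticommute and cancel; the commuting (index-disjoint) pairs give grade-4 terms 2*c*c'*(blade product), which cancel blade by blade — e1234: -13608000/637411009 + 13608000/637411009 = 0; e1235: 306180000/637411009 - 306180000/637411009 = 0; e1236: -79380000/637411009 + 79380000/637411009 = 0; e2345: -81648000/637411009 + 81648000/637411009 = 0; e2346: 21168000/637411009 - 21168000/637411009 = 0; e2356: -476280000/637411009 + 476280000/637411009 = 0 — confirming B is simple. So B^2 = -1.
Answer: rotation, certificate B^2 = -1. The class reads off the invariant scalar -1 directly.


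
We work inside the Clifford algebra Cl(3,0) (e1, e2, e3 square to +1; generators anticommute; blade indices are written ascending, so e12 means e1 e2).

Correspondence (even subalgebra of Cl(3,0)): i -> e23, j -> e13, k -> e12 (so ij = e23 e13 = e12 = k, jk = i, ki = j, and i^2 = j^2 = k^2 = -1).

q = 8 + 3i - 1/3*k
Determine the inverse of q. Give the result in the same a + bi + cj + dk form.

In blades: q = 8 - 1/3*e12 + 3*e23.
With qbar = 8 + 1/3*e12 - 3*e23 (scalar fixed, mapped units negated), q qbar = 658/9 (the sum of squared coefficients), so q^-1 = qbar / (658/9) = 36/329 + 3/658*e12 - 27/658*e23; translating back:
Answer: 36/329 - 27/658*i + 3/658*k


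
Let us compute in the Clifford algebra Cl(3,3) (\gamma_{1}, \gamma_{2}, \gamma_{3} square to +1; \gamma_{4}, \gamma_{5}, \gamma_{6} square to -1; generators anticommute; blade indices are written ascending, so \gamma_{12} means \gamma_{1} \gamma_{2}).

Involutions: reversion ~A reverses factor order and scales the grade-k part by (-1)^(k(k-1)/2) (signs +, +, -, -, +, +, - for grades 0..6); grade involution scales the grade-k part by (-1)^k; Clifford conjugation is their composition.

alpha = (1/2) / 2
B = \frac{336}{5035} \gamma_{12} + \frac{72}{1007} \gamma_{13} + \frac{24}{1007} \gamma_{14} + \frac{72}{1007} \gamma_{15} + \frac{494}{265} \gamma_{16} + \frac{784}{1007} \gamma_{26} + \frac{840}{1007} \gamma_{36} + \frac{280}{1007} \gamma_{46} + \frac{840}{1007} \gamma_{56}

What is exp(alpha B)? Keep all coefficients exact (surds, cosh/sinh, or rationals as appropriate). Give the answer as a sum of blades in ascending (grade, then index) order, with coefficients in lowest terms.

B^2 term by term: the squares give (\frac{336}{5035})^2*(\gamma_{12})^2 + (\frac{72}{1007})^2*(\gamma_{13})^2 + (\frac{24}{1007})^2*(\gamma_{14})^2 + (\frac{72}{1007})^2*(\gamma_{15})^2 + (\frac{494}{265})^2*(\gamma_{16})^2 + (\frac{784}{1007})^2*(\gamma_{26})^2 + (\frac{840}{1007})^2*(\gamma_{36})^2 + (\frac{280}{1007})^2*(\gamma_{46})^2 + (\frac{840}{1007})^2*(\gamma_{56})^2 = \frac{112896}{25351225}*(-1) + \frac{5184}{1014049}*(-1) + \frac{576}{1014049}*(+1) + \frac{5184}{1014049}*(+1) + \frac{244036}{70225}*(+1) + \frac{614656}{1014049}*(+1) + \frac{705600}{1014049}*(+1) + \frac{78400}{1014049}*(-1) + \frac{705600}{1014049}*(-1) = 4 (each basis 2-blade squares to minus the product of its generators' squares); cross terms between blades sharing an index anticommute and cancel; the commuting (index-disjoint) pairs give grade-4 terms 2*c*c'*(blade product), which cancel blade by blade — \gamma_{1236}: \frac{112896}{1014049} - \frac{112896}{1014049} = 0; \gamma_{1246}: \frac{37632}{1014049} - \frac{37632}{1014049} = 0; \gamma_{1256}: \frac{112896}{1014049} - \frac{112896}{1014049} = 0; \gamma_{1346}: \frac{40320}{1014049} - \frac{40320}{1014049} = 0; \gamma_{1356}: \frac{120960}{1014049} - \frac{120960}{1014049} = 0; \gamma_{1456}: \frac{40320}{1014049} - \frac{40320}{1014049} = 0 — confirming B is simple. So B^2 = 4.
B^2 = 4 — the series telescopes hyperbolically here: l = 2, alpha*l = \frac{1}{2}, so exp(alpha B) = cosh(\frac{1}{2}) + (sinh(\frac{1}{2})/2)*B = \cosh{\left(\frac{1}{2} \right)} + (\frac{\sinh{\left(\frac{1}{2} \right)}}{2})*B.
Answer: \cosh{\left(\frac{1}{2} \right)} + \frac{168 \sinh{\left(\frac{1}{2} \right)}}{5035} \gamma_{12} + \frac{36 \sinh{\left(\frac{1}{2} \right)}}{1007} \gamma_{13} + \frac{12 \sinh{\left(\frac{1}{2} \right)}}{1007} \gamma_{14} + \frac{36 \sinh{\left(\frac{1}{2} \right)}}{1007} \gamma_{15} + \frac{247 \sinh{\left(\frac{1}{2} \right)}}{265} \gamma_{16} + \frac{392 \sinh{\left(\frac{1}{2} \right)}}{1007} \gamma_{26} + \frac{420 \sinh{\left(\frac{1}{2} \right)}}{1007} \gamma_{36} + \frac{140 \sinh{\left(\frac{1}{2} \right)}}{1007} \gamma_{46} + \frac{420 \sinh{\left(\frac{1}{2} \right)}}{1007} \gamma_{56}
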